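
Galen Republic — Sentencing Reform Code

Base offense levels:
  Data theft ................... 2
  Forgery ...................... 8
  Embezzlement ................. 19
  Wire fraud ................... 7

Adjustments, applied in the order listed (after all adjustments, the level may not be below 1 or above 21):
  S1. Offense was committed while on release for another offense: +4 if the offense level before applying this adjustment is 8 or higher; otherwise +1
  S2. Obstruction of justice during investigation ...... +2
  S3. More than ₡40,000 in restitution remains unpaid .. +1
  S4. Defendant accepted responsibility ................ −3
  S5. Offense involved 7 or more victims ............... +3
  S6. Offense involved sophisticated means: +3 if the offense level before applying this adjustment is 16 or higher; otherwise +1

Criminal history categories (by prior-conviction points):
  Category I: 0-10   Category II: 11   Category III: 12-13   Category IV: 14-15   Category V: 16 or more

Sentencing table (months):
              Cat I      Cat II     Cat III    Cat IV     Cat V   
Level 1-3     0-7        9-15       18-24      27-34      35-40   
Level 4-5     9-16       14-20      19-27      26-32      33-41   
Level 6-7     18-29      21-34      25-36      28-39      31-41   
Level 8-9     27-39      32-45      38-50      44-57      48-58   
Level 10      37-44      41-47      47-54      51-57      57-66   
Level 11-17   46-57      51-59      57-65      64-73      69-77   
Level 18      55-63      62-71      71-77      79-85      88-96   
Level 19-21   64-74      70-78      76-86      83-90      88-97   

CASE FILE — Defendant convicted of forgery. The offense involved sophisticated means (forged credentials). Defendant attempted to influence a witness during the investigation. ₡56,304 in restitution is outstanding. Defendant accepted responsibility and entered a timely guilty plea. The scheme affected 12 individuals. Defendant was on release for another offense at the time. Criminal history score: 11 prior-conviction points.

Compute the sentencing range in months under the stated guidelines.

Base offense level for forgery: 8.
S1 applies (level before this adjustment is 8 ≥ 8, so +4): 8 + 4 = 12.
S2 applies: 12 + 2 = 14.
S3 applies: 14 + 1 = 15.
S4 applies: 15 − 3 = 12.
S5 applies: 12 + 3 = 15.
S6 applies (level before this adjustment is 15 < 16, so +1): 15 + 1 = 16.
Final offense level: 16.
Criminal history: 11 prior points → Category II (11).
Level 16 falls in the 11-17 band.
Grid: Level 11-17 × Category II = 51-59 months.

51-59 months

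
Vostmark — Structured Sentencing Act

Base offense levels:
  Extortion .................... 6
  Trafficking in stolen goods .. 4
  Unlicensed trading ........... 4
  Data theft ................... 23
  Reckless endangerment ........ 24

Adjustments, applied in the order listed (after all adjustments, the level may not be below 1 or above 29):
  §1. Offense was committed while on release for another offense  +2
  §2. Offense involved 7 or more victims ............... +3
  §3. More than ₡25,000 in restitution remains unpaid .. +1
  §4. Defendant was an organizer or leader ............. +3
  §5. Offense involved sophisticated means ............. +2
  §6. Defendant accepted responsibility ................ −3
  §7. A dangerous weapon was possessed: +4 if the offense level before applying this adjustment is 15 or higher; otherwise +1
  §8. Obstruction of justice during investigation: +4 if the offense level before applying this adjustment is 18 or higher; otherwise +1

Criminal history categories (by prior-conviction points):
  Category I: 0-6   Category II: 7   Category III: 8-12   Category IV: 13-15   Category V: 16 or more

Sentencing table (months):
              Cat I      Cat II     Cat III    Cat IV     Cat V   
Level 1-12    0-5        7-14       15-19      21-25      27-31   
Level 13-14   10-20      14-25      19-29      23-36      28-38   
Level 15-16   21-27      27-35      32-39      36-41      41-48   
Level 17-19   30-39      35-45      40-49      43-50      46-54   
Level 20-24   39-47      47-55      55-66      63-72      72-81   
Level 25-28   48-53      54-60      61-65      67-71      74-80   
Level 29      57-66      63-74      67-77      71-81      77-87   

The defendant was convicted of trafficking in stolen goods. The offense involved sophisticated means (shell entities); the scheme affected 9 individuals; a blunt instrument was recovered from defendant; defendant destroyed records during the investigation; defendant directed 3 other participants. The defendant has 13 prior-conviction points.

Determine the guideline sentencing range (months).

Base offense level for trafficking in stolen goods: 4.
§2 applies: 4 + 3 = 7.
§4 applies: 7 + 3 = 10.
§5 applies: 10 + 2 = 12.
§7 applies (level before this adjustment is 12 < 15, so +1): 12 + 1 = 13.
§8 applies (level before this adjustment is 13 < 18, so +1): 13 + 1 = 14.
Final offense level: 14.
Criminal history: 13 prior points → Category IV (13-15).
Level 14 falls in the 13-14 band.
Grid: Level 13-14 × Category IV = 23-36 months.

23-36 months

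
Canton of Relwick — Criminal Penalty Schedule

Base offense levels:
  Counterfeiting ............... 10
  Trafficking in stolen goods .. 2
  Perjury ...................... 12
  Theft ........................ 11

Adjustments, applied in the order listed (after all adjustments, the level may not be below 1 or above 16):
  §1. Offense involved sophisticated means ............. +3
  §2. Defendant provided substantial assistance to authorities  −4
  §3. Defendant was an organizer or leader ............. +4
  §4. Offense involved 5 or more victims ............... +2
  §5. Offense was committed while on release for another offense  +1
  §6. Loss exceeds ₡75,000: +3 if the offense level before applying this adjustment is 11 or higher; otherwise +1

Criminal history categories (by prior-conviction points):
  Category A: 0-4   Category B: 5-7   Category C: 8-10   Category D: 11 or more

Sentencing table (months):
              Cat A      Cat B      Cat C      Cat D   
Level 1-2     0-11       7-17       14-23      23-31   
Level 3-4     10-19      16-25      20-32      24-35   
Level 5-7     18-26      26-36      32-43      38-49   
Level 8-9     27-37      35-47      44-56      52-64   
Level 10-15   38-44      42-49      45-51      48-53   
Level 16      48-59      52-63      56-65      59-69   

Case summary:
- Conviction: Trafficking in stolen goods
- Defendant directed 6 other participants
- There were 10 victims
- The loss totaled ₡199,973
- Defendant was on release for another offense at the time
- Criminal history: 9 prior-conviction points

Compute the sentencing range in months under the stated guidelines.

Base offense level for trafficking in stolen goods: 2.
§1 does not apply.
§3 applies: 2 + 4 = 6.
§4 applies: 6 + 2 = 8.
§5 applies: 8 + 1 = 9.
§6 applies (level before this adjustment is 9 < 11, so +1): 9 + 1 = 10.
Final offense level: 10.
Criminal history: 9 prior points → Category C (8-10).
Level 10 falls in the 10-15 band.
Grid: Level 10-15 × Category C = 45-51 months.

45-51 months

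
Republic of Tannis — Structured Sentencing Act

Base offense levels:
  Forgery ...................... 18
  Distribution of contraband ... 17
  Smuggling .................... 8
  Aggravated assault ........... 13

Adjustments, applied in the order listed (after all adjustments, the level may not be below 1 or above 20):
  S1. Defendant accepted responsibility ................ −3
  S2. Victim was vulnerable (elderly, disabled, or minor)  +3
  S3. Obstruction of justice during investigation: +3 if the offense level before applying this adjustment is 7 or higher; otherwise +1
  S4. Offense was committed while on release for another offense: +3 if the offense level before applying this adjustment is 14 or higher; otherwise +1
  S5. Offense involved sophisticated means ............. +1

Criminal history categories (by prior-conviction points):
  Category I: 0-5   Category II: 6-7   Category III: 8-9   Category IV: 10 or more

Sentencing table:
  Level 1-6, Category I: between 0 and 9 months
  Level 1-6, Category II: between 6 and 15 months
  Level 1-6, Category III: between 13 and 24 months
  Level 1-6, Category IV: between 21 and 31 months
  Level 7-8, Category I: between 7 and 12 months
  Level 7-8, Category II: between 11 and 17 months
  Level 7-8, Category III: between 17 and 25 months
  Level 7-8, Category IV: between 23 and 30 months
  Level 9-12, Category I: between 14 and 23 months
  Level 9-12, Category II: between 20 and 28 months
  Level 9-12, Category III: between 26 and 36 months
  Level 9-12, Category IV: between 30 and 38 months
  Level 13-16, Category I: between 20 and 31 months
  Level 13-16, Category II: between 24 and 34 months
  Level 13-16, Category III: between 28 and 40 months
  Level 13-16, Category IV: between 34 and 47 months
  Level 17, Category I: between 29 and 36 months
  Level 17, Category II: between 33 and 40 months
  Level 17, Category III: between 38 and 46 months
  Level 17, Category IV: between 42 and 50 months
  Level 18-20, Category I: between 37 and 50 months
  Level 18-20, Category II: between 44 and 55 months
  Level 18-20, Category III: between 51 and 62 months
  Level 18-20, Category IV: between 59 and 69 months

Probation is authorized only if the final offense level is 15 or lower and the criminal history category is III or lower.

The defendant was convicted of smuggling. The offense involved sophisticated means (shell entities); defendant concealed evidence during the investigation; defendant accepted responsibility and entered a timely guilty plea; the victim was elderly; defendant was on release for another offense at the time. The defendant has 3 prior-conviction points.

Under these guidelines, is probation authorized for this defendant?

Yes

Base offense level for smuggling: 8.
S1 applies: 8 − 3 = 5.
S2 applies: 5 + 3 = 8.
S3 applies (level before this adjustment is 8 ≥ 7, so +3): 8 + 3 = 11.
S4 applies (level before this adjustment is 11 < 14, so +1): 11 + 1 = 12.
S5 applies: 12 + 1 = 13.
Final offense level: 13.
Criminal history: 3 prior points → Category I (0-5).
Level 13 falls in the 13-16 band.
Grid: Level 13-16 × Category I = 20-31 months.
Probation check: level 13 ≤ 15 and category I ≤ III → eligible.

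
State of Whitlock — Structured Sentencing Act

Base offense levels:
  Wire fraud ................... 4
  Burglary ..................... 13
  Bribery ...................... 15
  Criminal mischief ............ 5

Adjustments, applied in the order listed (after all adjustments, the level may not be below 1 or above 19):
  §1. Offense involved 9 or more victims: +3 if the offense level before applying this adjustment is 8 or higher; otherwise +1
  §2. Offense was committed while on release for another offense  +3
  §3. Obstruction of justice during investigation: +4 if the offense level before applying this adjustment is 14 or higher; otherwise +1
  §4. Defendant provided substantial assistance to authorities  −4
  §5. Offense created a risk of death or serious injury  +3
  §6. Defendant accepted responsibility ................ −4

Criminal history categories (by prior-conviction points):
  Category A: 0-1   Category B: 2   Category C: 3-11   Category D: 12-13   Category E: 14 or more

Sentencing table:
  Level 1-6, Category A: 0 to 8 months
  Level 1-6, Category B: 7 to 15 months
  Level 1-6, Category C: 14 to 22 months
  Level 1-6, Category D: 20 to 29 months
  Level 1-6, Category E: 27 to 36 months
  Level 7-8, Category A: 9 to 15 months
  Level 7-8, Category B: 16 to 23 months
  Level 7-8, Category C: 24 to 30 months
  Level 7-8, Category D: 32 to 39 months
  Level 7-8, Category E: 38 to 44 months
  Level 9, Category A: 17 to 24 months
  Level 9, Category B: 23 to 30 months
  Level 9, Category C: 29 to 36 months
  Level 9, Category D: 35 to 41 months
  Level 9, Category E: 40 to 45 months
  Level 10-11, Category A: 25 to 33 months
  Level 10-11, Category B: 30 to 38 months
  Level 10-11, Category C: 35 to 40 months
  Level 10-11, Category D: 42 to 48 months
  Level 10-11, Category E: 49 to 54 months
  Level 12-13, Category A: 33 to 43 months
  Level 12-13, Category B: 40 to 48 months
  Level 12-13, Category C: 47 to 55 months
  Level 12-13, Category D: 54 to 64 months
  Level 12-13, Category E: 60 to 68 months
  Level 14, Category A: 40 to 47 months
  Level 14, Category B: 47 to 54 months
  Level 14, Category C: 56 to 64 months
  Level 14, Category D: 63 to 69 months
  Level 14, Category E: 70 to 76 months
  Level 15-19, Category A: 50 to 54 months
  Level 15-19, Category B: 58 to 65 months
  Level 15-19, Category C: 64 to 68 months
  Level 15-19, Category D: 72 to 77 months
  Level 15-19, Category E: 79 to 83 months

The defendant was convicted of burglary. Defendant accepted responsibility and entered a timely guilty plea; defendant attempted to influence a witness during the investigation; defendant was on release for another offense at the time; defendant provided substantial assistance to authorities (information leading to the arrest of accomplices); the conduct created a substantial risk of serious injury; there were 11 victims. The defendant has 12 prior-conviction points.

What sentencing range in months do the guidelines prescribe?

Base offense level for burglary: 13.
§1 applies (level before this adjustment is 13 ≥ 8, so +3): 13 + 3 = 16.
§2 applies: 16 + 3 = 19.
§3 applies (level before this adjustment is 19 ≥ 14, so +4): 19 + 4 = 23.
§4 applies: 23 − 4 = 19.
§5 applies: 19 + 3 = 22.
§6 applies: 22 − 4 = 18.
Final offense level: 18.
Criminal history: 12 prior points → Category D (12-13).
Level 18 falls in the 15-19 band.
Grid: Level 15-19 × Category D = 72-77 months.

72-77 months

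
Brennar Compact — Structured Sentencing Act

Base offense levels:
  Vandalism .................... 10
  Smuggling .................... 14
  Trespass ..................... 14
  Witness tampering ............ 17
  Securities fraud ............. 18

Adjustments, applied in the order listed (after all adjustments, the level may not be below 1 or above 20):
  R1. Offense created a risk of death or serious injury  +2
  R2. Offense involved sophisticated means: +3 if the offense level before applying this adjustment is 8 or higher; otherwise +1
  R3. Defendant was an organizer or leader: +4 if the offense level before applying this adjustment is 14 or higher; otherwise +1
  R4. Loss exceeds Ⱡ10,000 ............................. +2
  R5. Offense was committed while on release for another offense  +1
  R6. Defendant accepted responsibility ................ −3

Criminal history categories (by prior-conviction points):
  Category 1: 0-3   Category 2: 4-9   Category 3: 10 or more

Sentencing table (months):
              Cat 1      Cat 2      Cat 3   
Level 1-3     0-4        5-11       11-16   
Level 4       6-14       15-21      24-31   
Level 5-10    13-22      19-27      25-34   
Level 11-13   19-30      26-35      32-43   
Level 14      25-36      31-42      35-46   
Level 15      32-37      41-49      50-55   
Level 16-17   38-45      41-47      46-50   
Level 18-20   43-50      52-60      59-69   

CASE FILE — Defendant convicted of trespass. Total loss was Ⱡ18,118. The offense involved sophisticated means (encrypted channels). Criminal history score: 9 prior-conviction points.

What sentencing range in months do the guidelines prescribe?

52-60 months

Base offense level for trespass: 14.
R2 applies (level before this adjustment is 14 ≥ 8, so +3): 14 + 3 = 17.
R3 does not apply.
R4 applies: 17 + 2 = 19.
R5 does not apply.
Final offense level: 19.
Criminal history: 9 prior points → Category 2 (4-9).
Level 19 falls in the 18-20 band.
Grid: Level 18-20 × Category 2 = 52-60 months.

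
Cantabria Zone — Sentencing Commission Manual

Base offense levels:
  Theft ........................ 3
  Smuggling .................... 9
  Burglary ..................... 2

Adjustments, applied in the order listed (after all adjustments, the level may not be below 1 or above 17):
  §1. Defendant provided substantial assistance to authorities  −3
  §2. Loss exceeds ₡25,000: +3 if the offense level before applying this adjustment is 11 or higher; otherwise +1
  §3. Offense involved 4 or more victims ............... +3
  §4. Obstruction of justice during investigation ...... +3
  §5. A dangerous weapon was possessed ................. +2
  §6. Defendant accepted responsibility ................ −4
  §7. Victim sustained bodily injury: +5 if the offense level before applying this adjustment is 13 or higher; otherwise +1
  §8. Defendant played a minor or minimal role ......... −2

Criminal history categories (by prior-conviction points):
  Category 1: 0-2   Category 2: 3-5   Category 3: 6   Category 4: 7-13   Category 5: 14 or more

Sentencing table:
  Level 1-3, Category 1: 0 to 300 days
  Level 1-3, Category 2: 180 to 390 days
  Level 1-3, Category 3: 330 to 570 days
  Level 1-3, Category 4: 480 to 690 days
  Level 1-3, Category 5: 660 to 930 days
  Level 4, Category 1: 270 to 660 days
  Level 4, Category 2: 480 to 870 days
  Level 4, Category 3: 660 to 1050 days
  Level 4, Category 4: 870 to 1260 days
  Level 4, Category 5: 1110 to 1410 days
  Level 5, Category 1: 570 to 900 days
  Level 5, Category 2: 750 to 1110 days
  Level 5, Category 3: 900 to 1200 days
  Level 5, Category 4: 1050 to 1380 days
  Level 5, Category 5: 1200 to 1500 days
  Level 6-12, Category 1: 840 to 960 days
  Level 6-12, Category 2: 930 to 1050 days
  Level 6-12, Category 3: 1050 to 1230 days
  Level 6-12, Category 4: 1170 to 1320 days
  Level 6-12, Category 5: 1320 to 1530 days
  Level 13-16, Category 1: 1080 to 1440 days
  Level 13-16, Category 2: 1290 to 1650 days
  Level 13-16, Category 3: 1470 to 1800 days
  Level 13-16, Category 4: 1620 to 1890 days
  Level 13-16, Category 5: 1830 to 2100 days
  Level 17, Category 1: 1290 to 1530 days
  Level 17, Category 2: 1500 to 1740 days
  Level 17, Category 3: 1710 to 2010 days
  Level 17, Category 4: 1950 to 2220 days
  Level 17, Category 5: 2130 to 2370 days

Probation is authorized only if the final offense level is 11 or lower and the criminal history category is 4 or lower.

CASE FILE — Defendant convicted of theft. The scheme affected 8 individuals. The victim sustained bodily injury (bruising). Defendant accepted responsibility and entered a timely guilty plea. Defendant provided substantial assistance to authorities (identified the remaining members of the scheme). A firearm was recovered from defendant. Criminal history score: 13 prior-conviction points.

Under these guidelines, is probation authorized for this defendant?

Yes

Base offense level for theft: 3.
§1 applies: 3 − 3 = 0.
§2 does not apply.
§3 applies: 0 + 3 = 3.
§4 does not apply.
§5 applies: 3 + 2 = 5.
§6 applies: 5 − 4 = 1.
§7 applies (level before this adjustment is 1 < 13, so +1): 1 + 1 = 2.
Final offense level: 2.
Criminal history: 13 prior points → Category 4 (7-13).
Level 2 falls in the 1-3 band.
Grid: Level 1-3 × Category 4 = 480-690 days.
Probation check: level 2 ≤ 11 and category 4 ≤ 4 → eligible.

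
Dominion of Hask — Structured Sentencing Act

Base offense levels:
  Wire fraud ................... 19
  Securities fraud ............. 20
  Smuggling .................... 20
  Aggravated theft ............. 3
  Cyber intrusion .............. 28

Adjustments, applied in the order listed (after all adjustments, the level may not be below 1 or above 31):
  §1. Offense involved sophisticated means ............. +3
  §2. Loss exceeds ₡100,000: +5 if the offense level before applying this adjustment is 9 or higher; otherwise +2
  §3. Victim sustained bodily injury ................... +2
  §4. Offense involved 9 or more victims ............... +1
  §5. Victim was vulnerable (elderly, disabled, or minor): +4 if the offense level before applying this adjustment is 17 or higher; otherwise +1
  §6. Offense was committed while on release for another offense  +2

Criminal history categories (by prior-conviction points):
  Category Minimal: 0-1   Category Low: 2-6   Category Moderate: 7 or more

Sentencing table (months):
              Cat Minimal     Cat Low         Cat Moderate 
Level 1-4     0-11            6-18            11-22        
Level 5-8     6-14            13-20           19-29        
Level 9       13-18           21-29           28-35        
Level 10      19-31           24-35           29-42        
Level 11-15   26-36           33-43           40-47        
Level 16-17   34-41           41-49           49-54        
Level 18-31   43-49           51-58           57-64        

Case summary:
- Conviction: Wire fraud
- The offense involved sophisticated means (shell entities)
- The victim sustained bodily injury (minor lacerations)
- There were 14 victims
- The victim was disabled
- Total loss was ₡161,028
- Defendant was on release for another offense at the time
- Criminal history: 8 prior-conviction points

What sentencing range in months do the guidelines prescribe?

Base offense level for wire fraud: 19.
§1 applies: 19 + 3 = 22.
§2 applies (level before this adjustment is 22 ≥ 9, so +5): 22 + 5 = 27.
§3 applies: 27 + 2 = 29.
§4 applies: 29 + 1 = 30.
§5 applies (level before this adjustment is 30 ≥ 17, so +4): 30 + 4 = 34.
§6 applies: 34 + 2 = 36.
Level 36 exceeds the maximum of 31; capped at 31.
Final offense level: 31.
Criminal history: 8 prior points → Category Moderate (7+).
Level 31 falls in the 18-31 band.
Grid: Level 18-31 × Category Moderate = 57-64 months.

57-64 months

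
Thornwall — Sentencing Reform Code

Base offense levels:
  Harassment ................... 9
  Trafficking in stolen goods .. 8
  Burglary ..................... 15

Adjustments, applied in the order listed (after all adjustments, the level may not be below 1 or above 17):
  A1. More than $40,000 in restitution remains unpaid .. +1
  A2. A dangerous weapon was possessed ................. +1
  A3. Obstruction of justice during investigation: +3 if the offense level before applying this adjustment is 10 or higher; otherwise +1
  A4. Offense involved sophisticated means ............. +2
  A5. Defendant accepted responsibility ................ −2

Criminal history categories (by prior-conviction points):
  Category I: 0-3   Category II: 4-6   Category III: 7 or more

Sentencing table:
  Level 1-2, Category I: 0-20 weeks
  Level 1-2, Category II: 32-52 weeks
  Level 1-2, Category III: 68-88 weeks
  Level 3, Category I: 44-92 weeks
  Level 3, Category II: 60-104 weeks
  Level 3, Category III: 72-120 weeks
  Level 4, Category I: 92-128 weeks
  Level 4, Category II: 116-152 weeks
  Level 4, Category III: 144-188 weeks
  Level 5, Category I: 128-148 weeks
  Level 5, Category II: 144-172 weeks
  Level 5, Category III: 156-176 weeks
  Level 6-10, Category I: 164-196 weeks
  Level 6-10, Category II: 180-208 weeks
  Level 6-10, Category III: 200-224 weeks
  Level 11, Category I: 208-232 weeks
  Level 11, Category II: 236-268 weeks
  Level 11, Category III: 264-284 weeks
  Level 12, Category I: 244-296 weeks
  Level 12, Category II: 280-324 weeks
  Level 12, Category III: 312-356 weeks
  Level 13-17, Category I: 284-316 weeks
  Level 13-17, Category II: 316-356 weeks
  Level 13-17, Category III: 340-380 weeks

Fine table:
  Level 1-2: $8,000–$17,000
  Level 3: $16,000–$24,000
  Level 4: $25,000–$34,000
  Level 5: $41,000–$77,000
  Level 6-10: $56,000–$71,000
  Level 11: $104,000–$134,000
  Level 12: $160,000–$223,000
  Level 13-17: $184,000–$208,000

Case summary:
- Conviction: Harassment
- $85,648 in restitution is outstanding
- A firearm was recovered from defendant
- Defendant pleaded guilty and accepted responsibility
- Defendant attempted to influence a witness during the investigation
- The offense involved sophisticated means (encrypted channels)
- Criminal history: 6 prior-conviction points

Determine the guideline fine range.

$184,000–$208,000

Base offense level for harassment: 9.
A1 applies: 9 + 1 = 10.
A2 applies: 10 + 1 = 11.
A3 applies (level before this adjustment is 11 ≥ 10, so +3): 11 + 3 = 14.
A4 applies: 14 + 2 = 16.
A5 applies: 16 − 2 = 14.
Final offense level: 14.
Level 14 falls in the 13-17 band.
Fine table: Level 13-17 → $184,000–$208,000.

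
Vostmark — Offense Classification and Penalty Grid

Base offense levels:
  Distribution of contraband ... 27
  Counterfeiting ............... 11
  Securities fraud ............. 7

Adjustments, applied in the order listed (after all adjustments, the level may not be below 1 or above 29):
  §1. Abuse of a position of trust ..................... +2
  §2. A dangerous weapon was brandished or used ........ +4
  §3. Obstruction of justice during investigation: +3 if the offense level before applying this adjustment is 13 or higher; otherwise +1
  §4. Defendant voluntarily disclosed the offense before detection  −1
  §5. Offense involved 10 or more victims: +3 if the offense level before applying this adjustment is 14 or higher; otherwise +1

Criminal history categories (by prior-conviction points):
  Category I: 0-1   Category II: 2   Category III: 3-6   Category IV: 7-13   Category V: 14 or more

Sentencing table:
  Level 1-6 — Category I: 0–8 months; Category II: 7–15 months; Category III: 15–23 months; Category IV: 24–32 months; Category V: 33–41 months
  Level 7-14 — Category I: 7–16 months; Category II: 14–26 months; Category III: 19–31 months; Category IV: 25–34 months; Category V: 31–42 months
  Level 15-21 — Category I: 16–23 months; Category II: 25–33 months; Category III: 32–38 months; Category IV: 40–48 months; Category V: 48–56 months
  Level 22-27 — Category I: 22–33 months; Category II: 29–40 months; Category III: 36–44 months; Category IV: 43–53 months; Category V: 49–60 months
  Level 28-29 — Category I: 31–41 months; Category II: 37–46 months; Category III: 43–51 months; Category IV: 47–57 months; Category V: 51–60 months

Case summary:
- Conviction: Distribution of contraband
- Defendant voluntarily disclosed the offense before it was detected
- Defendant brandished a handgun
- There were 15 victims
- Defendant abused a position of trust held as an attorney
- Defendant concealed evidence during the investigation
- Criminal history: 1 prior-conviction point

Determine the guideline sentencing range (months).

Base offense level for distribution of contraband: 27.
§1 applies: 27 + 2 = 29.
§2 applies: 29 + 4 = 33.
§3 applies (level before this adjustment is 33 ≥ 13, so +3): 33 + 3 = 36.
§4 applies: 36 − 1 = 35.
§5 applies (level before this adjustment is 35 ≥ 14, so +3): 35 + 3 = 38.
Level 38 exceeds the maximum of 29; capped at 29.
Final offense level: 29.
Criminal history: 1 prior point → Category I (0-1).
Level 29 falls in the 28-29 band.
Grid: Level 28-29 × Category I = 31-41 months.

31-41 months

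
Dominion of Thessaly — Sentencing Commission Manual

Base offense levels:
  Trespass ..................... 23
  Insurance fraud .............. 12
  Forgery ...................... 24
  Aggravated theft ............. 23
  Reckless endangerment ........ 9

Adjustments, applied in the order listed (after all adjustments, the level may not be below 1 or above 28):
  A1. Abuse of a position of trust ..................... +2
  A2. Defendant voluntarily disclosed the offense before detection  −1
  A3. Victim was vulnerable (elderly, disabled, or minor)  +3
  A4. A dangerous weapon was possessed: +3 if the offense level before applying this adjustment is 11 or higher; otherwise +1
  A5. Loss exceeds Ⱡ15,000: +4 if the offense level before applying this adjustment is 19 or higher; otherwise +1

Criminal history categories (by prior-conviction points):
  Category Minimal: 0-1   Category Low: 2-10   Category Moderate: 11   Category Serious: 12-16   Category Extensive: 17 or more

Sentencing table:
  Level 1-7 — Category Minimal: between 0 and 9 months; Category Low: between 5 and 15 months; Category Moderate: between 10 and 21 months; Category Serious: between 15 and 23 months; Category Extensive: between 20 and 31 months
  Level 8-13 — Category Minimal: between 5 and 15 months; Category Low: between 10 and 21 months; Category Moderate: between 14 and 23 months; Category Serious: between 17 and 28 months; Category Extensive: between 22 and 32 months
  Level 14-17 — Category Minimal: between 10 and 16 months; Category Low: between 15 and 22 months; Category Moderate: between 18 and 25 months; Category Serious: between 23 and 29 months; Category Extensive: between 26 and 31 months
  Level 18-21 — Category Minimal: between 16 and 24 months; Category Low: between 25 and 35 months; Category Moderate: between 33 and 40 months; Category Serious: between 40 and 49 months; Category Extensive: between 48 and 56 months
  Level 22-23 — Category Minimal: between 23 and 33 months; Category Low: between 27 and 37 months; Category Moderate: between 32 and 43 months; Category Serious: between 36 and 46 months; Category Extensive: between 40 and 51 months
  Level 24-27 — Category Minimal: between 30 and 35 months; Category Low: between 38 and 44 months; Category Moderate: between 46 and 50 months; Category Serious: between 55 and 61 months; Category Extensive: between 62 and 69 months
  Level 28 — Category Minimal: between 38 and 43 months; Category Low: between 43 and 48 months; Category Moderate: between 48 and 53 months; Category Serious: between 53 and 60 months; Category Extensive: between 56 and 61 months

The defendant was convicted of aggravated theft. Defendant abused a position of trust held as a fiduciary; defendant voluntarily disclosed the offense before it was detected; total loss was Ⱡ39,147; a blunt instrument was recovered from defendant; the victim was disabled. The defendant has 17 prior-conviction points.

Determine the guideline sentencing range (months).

Base offense level for aggravated theft: 23.
A1 applies: 23 + 2 = 25.
A2 applies: 25 − 1 = 24.
A3 applies: 24 + 3 = 27.
A4 applies (level before this adjustment is 27 ≥ 11, so +3): 27 + 3 = 30.
A5 applies (level before this adjustment is 30 ≥ 19, so +4): 30 + 4 = 34.
Level 34 exceeds the maximum of 28; capped at 28.
Final offense level: 28.
Criminal history: 17 prior points → Category Extensive (17+).
Level 28 falls in the 28 band.
Grid: Level 28 × Category Extensive = 56-61 months.

56-61 months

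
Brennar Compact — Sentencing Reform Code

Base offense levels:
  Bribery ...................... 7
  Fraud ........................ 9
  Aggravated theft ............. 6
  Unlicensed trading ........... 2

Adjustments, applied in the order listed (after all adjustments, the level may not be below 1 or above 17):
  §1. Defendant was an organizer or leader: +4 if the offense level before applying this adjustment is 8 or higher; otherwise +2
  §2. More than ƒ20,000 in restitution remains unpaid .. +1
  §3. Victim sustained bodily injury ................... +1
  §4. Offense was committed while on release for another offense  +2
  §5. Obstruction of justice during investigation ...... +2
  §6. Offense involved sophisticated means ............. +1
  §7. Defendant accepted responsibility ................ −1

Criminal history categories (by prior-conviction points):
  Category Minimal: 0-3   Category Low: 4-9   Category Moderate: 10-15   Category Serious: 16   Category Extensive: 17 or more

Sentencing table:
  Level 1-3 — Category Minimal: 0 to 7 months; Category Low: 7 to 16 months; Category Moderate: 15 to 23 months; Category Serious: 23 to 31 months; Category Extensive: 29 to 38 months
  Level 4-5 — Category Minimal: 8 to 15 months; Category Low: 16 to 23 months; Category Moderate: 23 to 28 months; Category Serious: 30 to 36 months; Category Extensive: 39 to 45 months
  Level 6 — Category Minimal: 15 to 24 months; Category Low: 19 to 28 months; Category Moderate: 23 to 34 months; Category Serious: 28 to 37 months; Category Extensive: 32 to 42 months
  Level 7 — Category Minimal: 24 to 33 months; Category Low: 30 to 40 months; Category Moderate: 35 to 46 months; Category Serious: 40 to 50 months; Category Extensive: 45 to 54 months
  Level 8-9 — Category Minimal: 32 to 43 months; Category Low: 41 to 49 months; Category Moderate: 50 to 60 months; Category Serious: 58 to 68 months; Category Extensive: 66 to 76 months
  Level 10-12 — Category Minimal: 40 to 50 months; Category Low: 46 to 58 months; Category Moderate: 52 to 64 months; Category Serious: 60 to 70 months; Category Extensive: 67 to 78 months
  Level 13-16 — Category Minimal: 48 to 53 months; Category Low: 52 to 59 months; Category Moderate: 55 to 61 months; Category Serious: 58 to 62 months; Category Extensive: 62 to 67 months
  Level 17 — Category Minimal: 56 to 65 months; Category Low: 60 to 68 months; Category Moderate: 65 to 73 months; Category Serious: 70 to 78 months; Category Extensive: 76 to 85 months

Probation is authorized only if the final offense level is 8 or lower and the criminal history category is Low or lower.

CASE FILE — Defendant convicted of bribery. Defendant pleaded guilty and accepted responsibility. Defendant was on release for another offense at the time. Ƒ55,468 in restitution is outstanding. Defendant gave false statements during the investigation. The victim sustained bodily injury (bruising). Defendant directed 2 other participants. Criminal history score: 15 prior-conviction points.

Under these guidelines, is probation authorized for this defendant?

No

Base offense level for bribery: 7.
§1 applies (level before this adjustment is 7 < 8, so +2): 7 + 2 = 9.
§2 applies: 9 + 1 = 10.
§3 applies: 10 + 1 = 11.
§4 applies: 11 + 2 = 13.
§5 applies: 13 + 2 = 15.
§7 applies: 15 − 1 = 14.
Final offense level: 14.
Criminal history: 15 prior points → Category Moderate (10-15).
Level 14 falls in the 13-16 band.
Grid: Level 13-16 × Category Moderate = 55-61 months.
Probation check: level 14 > 8 and category Moderate > Low → not eligible.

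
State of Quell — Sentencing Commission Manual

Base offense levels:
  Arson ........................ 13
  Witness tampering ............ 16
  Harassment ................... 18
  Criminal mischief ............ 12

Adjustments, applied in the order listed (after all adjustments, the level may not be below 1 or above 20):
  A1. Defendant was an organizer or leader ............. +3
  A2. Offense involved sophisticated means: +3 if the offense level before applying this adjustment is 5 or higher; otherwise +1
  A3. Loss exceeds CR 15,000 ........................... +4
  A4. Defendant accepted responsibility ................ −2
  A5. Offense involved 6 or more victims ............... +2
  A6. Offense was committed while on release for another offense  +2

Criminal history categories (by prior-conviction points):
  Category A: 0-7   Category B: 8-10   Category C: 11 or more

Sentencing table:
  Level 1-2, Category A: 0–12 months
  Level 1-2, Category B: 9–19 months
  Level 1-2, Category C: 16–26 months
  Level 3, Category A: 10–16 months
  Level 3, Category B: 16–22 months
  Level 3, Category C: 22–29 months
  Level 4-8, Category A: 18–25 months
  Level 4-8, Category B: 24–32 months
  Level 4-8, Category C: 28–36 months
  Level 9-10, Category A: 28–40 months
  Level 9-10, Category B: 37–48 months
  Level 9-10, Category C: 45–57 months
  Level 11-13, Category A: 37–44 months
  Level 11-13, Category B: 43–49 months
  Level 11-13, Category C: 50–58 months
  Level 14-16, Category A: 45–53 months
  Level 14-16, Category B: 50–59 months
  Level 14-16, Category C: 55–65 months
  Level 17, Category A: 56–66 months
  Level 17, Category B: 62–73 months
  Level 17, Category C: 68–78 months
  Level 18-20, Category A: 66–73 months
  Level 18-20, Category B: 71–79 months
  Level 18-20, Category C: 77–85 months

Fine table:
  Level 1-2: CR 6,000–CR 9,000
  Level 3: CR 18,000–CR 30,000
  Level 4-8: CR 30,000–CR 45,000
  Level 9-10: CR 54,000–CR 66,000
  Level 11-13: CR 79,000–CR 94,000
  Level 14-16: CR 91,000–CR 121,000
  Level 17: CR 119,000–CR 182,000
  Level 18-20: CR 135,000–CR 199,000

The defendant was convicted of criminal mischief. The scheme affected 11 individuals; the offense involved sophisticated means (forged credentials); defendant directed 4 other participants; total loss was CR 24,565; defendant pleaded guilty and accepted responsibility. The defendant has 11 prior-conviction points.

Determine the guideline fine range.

Base offense level for criminal mischief: 12.
A1 applies: 12 + 3 = 15.
A2 applies (level before this adjustment is 15 ≥ 5, so +3): 15 + 3 = 18.
A3 applies: 18 + 4 = 22.
A4 applies: 22 − 2 = 20.
A5 applies: 20 + 2 = 22.
Level 22 exceeds the maximum of 20; capped at 20.
Final offense level: 20.
Level 20 falls in the 18-20 band.
Fine table: Level 18-20 → CR 135,000–CR 199,000.

CR 135,000–CR 199,000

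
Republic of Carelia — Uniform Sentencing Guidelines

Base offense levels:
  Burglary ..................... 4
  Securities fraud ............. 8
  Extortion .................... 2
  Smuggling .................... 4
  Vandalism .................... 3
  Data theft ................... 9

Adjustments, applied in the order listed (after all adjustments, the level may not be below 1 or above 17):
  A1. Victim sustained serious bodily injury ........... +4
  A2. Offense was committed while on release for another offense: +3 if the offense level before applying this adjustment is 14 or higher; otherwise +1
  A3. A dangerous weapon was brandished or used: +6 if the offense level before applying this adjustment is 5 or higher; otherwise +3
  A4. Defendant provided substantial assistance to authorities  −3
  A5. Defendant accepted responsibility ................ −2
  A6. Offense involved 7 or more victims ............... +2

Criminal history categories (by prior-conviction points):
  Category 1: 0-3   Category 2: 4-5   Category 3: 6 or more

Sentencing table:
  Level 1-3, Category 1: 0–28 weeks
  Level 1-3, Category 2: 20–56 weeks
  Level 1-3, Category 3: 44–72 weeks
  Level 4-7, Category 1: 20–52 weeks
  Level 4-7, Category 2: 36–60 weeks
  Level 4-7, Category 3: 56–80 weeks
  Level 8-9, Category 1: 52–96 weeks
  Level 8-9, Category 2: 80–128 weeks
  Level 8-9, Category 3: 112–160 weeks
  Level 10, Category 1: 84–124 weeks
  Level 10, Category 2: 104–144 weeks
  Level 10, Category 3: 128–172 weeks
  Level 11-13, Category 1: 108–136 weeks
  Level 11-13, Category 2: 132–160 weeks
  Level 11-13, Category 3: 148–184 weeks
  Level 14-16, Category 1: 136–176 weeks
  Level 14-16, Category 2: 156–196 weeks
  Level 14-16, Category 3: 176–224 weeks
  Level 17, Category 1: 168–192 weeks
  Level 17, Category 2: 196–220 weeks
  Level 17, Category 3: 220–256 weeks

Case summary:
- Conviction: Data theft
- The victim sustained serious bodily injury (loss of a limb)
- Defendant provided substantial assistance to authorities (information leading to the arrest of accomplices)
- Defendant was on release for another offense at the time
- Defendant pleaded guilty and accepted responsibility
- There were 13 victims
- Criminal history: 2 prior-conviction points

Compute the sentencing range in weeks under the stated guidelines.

Base offense level for data theft: 9.
A1 applies: 9 + 4 = 13.
A2 applies (level before this adjustment is 13 < 14, so +1): 13 + 1 = 14.
A4 applies: 14 − 3 = 11.
A5 applies: 11 − 2 = 9.
A6 applies: 9 + 2 = 11.
Final offense level: 11.
Criminal history: 2 prior points → Category 1 (0-3).
Level 11 falls in the 11-13 band.
Grid: Level 11-13 × Category 1 = 108-136 weeks.

108-136 weeks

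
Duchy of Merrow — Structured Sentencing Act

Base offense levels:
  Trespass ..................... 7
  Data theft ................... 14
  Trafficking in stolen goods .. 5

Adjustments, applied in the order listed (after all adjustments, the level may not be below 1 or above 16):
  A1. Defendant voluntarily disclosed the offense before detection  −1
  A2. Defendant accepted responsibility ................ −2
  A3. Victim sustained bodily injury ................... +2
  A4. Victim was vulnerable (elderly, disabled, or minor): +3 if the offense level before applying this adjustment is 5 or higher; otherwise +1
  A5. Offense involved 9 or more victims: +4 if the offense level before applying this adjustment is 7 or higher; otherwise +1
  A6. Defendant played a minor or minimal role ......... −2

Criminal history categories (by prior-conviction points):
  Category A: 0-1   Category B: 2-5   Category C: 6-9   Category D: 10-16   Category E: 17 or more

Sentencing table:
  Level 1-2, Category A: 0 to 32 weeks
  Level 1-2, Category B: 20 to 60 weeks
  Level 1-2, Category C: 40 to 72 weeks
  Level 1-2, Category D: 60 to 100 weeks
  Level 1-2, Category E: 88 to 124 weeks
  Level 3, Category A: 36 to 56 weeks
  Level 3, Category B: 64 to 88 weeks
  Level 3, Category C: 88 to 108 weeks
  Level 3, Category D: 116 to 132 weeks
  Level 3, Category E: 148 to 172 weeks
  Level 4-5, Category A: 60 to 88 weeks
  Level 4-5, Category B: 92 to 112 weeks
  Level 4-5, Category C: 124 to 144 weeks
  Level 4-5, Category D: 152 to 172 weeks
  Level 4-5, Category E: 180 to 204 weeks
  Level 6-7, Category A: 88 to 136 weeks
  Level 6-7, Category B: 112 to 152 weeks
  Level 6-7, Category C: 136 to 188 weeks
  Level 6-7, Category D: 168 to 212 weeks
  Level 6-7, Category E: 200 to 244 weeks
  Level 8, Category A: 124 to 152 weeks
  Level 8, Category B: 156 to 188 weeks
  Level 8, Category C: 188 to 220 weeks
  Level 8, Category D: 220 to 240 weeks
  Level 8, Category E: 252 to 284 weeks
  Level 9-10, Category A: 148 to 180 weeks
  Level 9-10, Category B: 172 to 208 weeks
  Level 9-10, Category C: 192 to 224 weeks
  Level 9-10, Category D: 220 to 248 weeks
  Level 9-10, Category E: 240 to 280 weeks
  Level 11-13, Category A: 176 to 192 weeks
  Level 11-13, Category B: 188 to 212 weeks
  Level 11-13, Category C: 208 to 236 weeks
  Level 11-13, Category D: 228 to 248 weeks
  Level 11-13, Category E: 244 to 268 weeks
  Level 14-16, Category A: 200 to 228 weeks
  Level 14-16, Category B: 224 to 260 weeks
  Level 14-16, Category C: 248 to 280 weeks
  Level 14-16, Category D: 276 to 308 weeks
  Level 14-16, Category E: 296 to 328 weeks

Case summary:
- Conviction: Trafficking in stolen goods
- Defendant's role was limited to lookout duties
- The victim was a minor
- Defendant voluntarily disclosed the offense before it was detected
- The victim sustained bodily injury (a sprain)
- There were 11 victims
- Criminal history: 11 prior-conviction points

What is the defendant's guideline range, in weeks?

Base offense level for trafficking in stolen goods: 5.
A1 applies: 5 − 1 = 4.
A3 applies: 4 + 2 = 6.
A4 applies (level before this adjustment is 6 ≥ 5, so +3): 6 + 3 = 9.
A5 applies (level before this adjustment is 9 ≥ 7, so +4): 9 + 4 = 13.
A6 applies: 13 − 2 = 11.
Final offense level: 11.
Criminal history: 11 prior points → Category D (10-16).
Level 11 falls in the 11-13 band.
Grid: Level 11-13 × Category D = 228-248 weeks.

228-248 weeks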